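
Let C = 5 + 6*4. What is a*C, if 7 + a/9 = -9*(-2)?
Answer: 2871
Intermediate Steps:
a = 99 (a = -63 + 9*(-9*(-2)) = -63 + 9*18 = -63 + 162 = 99)
C = 29 (C = 5 + 24 = 29)
a*C = 99*29 = 2871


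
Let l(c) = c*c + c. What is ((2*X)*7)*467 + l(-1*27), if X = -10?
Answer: -64678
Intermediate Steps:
l(c) = c + c**2 (l(c) = c**2 + c = c + c**2)
((2*X)*7)*467 + l(-1*27) = ((2*(-10))*7)*467 + (-1*27)*(1 - 1*27) = -20*7*467 - 27*(1 - 27) = -140*467 - 27*(-26) = -65380 + 702 = -64678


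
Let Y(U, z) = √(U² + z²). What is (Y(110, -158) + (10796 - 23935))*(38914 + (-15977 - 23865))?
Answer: 12192992 - 1856*√9266 ≈ 1.2014e+7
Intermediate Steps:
(Y(110, -158) + (10796 - 23935))*(38914 + (-15977 - 23865)) = (√(110² + (-158)²) + (10796 - 23935))*(38914 + (-15977 - 23865)) = (√(12100 + 24964) - 13139)*(38914 - 39842) = (√37064 - 13139)*(-928) = (2*√9266 - 13139)*(-928) = (-13139 + 2*√9266)*(-928) = 12192992 - 1856*√9266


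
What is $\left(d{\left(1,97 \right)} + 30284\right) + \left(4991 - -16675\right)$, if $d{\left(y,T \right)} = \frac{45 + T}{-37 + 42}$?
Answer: $\frac{259892}{5} \approx 51978.0$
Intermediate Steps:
$d{\left(y,T \right)} = 9 + \frac{T}{5}$ ($d{\left(y,T \right)} = \frac{45 + T}{5} = \left(45 + T\right) \frac{1}{5} = 9 + \frac{T}{5}$)
$\left(d{\left(1,97 \right)} + 30284\right) + \left(4991 - -16675\right) = \left(\left(9 + \frac{1}{5} \cdot 97\right) + 30284\right) + \left(4991 - -16675\right) = \left(\left(9 + \frac{97}{5}\right) + 30284\right) + \left(4991 + 16675\right) = \left(\frac{142}{5} + 30284\right) + 21666 = \frac{151562}{5} + 21666 = \frac{259892}{5}$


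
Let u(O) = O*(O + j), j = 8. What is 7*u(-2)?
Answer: -84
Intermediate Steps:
u(O) = O*(8 + O) (u(O) = O*(O + 8) = O*(8 + O))
7*u(-2) = 7*(-2*(8 - 2)) = 7*(-2*6) = 7*(-12) = -84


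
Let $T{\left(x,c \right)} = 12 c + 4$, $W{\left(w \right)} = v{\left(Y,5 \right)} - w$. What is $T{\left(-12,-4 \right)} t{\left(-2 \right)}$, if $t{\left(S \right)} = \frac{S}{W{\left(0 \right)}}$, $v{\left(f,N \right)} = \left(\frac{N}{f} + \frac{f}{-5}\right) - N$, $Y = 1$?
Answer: $-440$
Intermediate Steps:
$v{\left(f,N \right)} = - N - \frac{f}{5} + \frac{N}{f}$ ($v{\left(f,N \right)} = \left(\frac{N}{f} + f \left(- \frac{1}{5}\right)\right) - N = \left(\frac{N}{f} - \frac{f}{5}\right) - N = \left(- \frac{f}{5} + \frac{N}{f}\right) - N = - N - \frac{f}{5} + \frac{N}{f}$)
$W{\left(w \right)} = - \frac{1}{5} - w$ ($W{\left(w \right)} = \left(\left(-1\right) 5 - \frac{1}{5} + \frac{5}{1}\right) - w = \left(-5 - \frac{1}{5} + 5 \cdot 1\right) - w = \left(-5 - \frac{1}{5} + 5\right) - w = - \frac{1}{5} - w$)
$T{\left(x,c \right)} = 4 + 12 c$
$t{\left(S \right)} = - 5 S$ ($t{\left(S \right)} = \frac{S}{- \frac{1}{5} - 0} = \frac{S}{- \frac{1}{5} + 0} = \frac{S}{- \frac{1}{5}} = S \left(-5\right) = - 5 S$)
$T{\left(-12,-4 \right)} t{\left(-2 \right)} = \left(4 + 12 \left(-4\right)\right) \left(\left(-5\right) \left(-2\right)\right) = \left(4 - 48\right) 10 = \left(-44\right) 10 = -440$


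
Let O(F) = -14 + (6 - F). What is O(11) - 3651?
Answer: -3670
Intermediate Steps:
O(F) = -8 - F
O(11) - 3651 = (-8 - 1*11) - 3651 = (-8 - 11) - 3651 = -19 - 3651 = -3670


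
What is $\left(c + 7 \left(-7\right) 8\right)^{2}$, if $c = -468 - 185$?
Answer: $1092025$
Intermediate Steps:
$c = -653$ ($c = -468 - 185 = -653$)
$\left(c + 7 \left(-7\right) 8\right)^{2} = \left(-653 + 7 \left(-7\right) 8\right)^{2} = \left(-653 - 392\right)^{2} = \left(-1045\right)^{2} = 1092025$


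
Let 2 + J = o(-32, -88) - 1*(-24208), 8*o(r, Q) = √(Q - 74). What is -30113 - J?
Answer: -54319 - 9*I*√2/8 ≈ -54319.0 - 1.591*I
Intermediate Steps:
o(r, Q) = √(-74 + Q)/8 (o(r, Q) = √(Q - 74)/8 = √(-74 + Q)/8)
J = 24206 + 9*I*√2/8 (J = -2 + (√(-74 - 88)/8 - 1*(-24208)) = -2 + (√(-162)/8 + 24208) = -2 + ((9*I*√2)/8 + 24208) = -2 + (9*I*√2/8 + 24208) = -2 + (24208 + 9*I*√2/8) = 24206 + 9*I*√2/8 ≈ 24206.0 + 1.591*I)
-30113 - J = -30113 - (24206 + 9*I*√2/8) = -30113 + (-24206 - 9*I*√2/8) = -54319 - 9*I*√2/8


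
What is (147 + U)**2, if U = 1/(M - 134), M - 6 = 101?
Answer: 15745024/729 ≈ 21598.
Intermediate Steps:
M = 107 (M = 6 + 101 = 107)
U = -1/27 (U = 1/(107 - 134) = 1/(-27) = -1/27 ≈ -0.037037)
(147 + U)**2 = (147 - 1/27)**2 = (3968/27)**2 = 15745024/729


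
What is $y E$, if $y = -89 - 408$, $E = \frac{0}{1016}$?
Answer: $0$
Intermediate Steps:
$E = 0$ ($E = 0 \cdot \frac{1}{1016} = 0$)
$y = -497$ ($y = -89 - 408 = -497$)
$y E = \left(-497\right) 0 = 0$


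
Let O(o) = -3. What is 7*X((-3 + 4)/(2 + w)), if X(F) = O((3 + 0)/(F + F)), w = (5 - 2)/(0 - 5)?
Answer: -21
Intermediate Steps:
w = -3/5 (w = 3/(-5) = 3*(-1/5) = -3/5 ≈ -0.60000)
X(F) = -3
7*X((-3 + 4)/(2 + w)) = 7*(-3) = -21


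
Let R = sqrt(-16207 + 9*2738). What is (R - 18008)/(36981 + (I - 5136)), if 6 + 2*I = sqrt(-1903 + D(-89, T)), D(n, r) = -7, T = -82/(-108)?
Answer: -(18008 - sqrt(8435))/(31842 + I*sqrt(1910)/2) ≈ -0.56266 + 0.00038613*I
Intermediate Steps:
T = 41/54 (T = -82*(-1/108) = 41/54 ≈ 0.75926)
I = -3 + I*sqrt(1910)/2 (I = -3 + sqrt(-1903 - 7)/2 = -3 + sqrt(-1910)/2 = -3 + (I*sqrt(1910))/2 = -3 + I*sqrt(1910)/2 ≈ -3.0 + 21.852*I)
R = sqrt(8435) (R = sqrt(-16207 + 24642) = sqrt(8435) ≈ 91.842)
(R - 18008)/(36981 + (I - 5136)) = (sqrt(8435) - 18008)/(36981 + ((-3 + I*sqrt(1910)/2) - 5136)) = (-18008 + sqrt(8435))/(36981 + (-5139 + I*sqrt(1910)/2)) = (-18008 + sqrt(8435))/(31842 + I*sqrt(1910)/2)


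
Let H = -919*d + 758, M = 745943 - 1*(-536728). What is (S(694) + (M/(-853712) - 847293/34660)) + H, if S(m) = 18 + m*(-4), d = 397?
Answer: -2713881670481259/7397414480 ≈ -3.6687e+5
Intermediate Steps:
M = 1282671 (M = 745943 + 536728 = 1282671)
S(m) = 18 - 4*m
H = -364085 (H = -919*397 + 758 = -364843 + 758 = -364085)
(S(694) + (M/(-853712) - 847293/34660)) + H = ((18 - 4*694) + (1282671/(-853712) - 847293/34660)) - 364085 = ((18 - 2776) + (1282671*(-1/853712) - 847293*1/34660)) - 364085 = (-2758 + (-1282671/853712 - 847293/34660)) - 364085 = (-2758 - 191950394619/7397414480) - 364085 = -20594019530459/7397414480 - 364085 = -2713881670481259/7397414480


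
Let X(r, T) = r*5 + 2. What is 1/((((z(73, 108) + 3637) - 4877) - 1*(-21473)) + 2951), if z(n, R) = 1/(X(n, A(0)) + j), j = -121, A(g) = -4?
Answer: 246/5703265 ≈ 4.3133e-5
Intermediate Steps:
X(r, T) = 2 + 5*r (X(r, T) = 5*r + 2 = 2 + 5*r)
z(n, R) = 1/(-119 + 5*n) (z(n, R) = 1/((2 + 5*n) - 121) = 1/(-119 + 5*n))
1/((((z(73, 108) + 3637) - 4877) - 1*(-21473)) + 2951) = 1/((((1/(-119 + 5*73) + 3637) - 4877) - 1*(-21473)) + 2951) = 1/((((1/(-119 + 365) + 3637) - 4877) + 21473) + 2951) = 1/((((1/246 + 3637) - 4877) + 21473) + 2951) = 1/(((894703/246 - 4877) + 21473) + 2951) = 1/((-305039/246 + 21473) + 2951) = 1/(4977319/246 + 2951) = 1/(5703265/246) = 246/5703265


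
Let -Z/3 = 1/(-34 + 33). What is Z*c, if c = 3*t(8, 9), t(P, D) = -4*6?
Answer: -216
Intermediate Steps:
t(P, D) = -24
Z = 3 (Z = -3/(-34 + 33) = -3/(-1) = -3*(-1) = 3)
c = -72 (c = 3*(-24) = -72)
Z*c = 3*(-72) = -216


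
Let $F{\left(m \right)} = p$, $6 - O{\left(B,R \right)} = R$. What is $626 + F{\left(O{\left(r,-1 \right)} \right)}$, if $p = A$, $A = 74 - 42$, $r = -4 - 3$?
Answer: $658$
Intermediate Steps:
$r = -7$ ($r = -4 - 3 = -7$)
$O{\left(B,R \right)} = 6 - R$
$A = 32$
$p = 32$
$F{\left(m \right)} = 32$
$626 + F{\left(O{\left(r,-1 \right)} \right)} = 626 + 32 = 658$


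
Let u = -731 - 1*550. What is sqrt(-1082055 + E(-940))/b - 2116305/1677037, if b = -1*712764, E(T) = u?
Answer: -2116305/1677037 - I*sqrt(270834)/356382 ≈ -1.2619 - 0.0014603*I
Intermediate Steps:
u = -1281 (u = -731 - 550 = -1281)
E(T) = -1281
b = -712764
sqrt(-1082055 + E(-940))/b - 2116305/1677037 = sqrt(-1082055 - 1281)/(-712764) - 2116305/1677037 = sqrt(-1083336)*(-1/712764) - 2116305*1/1677037 = (2*I*sqrt(270834))*(-1/712764) - 2116305/1677037 = -I*sqrt(270834)/356382 - 2116305/1677037 = -2116305/1677037 - I*sqrt(270834)/356382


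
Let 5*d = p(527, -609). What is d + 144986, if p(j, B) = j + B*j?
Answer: 404514/5 ≈ 80903.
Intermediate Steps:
d = -320416/5 (d = (527*(1 - 609))/5 = (527*(-608))/5 = (⅕)*(-320416) = -320416/5 ≈ -64083.)
d + 144986 = -320416/5 + 144986 = 404514/5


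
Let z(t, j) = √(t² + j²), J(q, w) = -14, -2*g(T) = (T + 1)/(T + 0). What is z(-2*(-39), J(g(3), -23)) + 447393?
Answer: 447393 + 2*√1570 ≈ 4.4747e+5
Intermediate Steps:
g(T) = -(1 + T)/(2*T) (g(T) = -(T + 1)/(2*(T + 0)) = -(1 + T)/(2*T))
z(t, j) = √(j² + t²)
z(-2*(-39), J(g(3), -23)) + 447393 = √((-14)² + (-2*(-39))²) + 447393 = √(196 + 78²) + 447393 = √(196 + 6084) + 447393 = √6280 + 447393 = 2*√1570 + 447393 = 447393 + 2*√1570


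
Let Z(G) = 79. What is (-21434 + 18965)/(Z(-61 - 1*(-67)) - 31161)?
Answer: 2469/31082 ≈ 0.079435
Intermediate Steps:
(-21434 + 18965)/(Z(-61 - 1*(-67)) - 31161) = (-21434 + 18965)/(79 - 31161) = -2469/(-31082) = -2469*(-1/31082) = 2469/31082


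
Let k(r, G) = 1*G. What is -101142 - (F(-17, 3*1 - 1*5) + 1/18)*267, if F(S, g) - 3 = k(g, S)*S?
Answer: -1074725/6 ≈ -1.7912e+5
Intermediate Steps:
k(r, G) = G
F(S, g) = 3 + S**2 (F(S, g) = 3 + S*S = 3 + S**2)
-101142 - (F(-17, 3*1 - 1*5) + 1/18)*267 = -101142 - ((3 + (-17)**2) + 1/18)*267 = -101142 - ((3 + 289) + 1/18)*267 = -101142 - (292 + 1/18)*267 = -101142 - 5257*267/18 = -101142 - 1*467873/6 = -101142 - 467873/6 = -1074725/6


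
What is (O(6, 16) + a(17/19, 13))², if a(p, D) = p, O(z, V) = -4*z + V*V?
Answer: 19580625/361 ≈ 54240.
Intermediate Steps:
O(z, V) = V² - 4*z (O(z, V) = -4*z + V² = V² - 4*z)
(O(6, 16) + a(17/19, 13))² = ((16² - 4*6) + 17/19)² = ((256 - 24) + 17*(1/19))² = (232 + 17/19)² = (4425/19)² = 19580625/361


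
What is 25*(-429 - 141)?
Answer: -14250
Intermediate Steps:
25*(-429 - 141) = 25*(-570) = -14250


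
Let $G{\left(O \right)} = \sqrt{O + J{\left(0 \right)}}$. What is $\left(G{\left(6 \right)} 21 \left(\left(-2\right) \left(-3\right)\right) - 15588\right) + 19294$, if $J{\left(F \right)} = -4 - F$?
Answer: $3706 + 126 \sqrt{2} \approx 3884.2$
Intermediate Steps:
$G{\left(O \right)} = \sqrt{-4 + O}$ ($G{\left(O \right)} = \sqrt{O - 4} = \sqrt{-4 + O}$)
$\left(G{\left(6 \right)} 21 \left(\left(-2\right) \left(-3\right)\right) - 15588\right) + 19294 = \left(\sqrt{-4 + 6} \cdot 21 \left(\left(-2\right) \left(-3\right)\right) - 15588\right) + 19294 = \left(\sqrt{2} \cdot 21 \cdot 6 - 15588\right) + 19294 = \left(21 \sqrt{2} \cdot 6 - 15588\right) + 19294 = \left(126 \sqrt{2} - 15588\right) + 19294 = \left(-15588 + 126 \sqrt{2}\right) + 19294 = 3706 + 126 \sqrt{2}$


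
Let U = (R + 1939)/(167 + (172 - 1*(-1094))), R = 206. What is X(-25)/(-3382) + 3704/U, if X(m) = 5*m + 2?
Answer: 17951351659/7254390 ≈ 2474.6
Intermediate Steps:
X(m) = 2 + 5*m
U = 2145/1433 (U = (206 + 1939)/(167 + (172 - 1*(-1094))) = 2145/(167 + (172 + 1094)) = 2145/(167 + 1266) = 2145/1433 ≈ 1.4969)
X(-25)/(-3382) + 3704/U = (2 + 5*(-25))/(-3382) + 3704/(2145/1433) = (2 - 125)*(-1/3382) + 3704*(1433/2145) = -123*(-1/3382) + 5307832/2145 = 123/3382 + 5307832/2145 = 17951351659/7254390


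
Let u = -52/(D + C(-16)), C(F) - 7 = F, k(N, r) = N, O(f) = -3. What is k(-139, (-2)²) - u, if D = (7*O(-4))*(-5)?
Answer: -3323/24 ≈ -138.46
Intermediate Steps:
C(F) = 7 + F
D = 105 (D = (7*(-3))*(-5) = -21*(-5) = 105)
u = -13/24 (u = -52/(105 + (7 - 16)) = -52/(105 - 9) = -52/96 = -52*1/96 = -13/24 ≈ -0.54167)
k(-139, (-2)²) - u = -139 - 1*(-13/24) = -139 + 13/24 = -3323/24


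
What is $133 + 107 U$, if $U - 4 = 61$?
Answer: $7088$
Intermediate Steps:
$U = 65$ ($U = 4 + 61 = 65$)
$133 + 107 U = 133 + 107 \cdot 65 = 133 + 6955 = 7088$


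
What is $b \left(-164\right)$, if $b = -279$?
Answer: $45756$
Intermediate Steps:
$b \left(-164\right) = \left(-279\right) \left(-164\right) = 45756$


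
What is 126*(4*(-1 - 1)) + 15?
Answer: -993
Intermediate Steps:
126*(4*(-1 - 1)) + 15 = 126*(4*(-2)) + 15 = 126*(-8) + 15 = -1008 + 15 = -993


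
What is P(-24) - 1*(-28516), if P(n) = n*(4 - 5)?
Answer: 28540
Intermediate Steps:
P(n) = -n (P(n) = n*(-1) = -n)
P(-24) - 1*(-28516) = -1*(-24) - 1*(-28516) = 24 + 28516 = 28540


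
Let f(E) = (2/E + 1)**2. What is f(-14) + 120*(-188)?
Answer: -1105404/49 ≈ -22559.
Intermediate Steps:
f(E) = (1 + 2/E)**2
f(-14) + 120*(-188) = (2 - 14)**2/(-14)**2 + 120*(-188) = (1/196)*(-12)**2 - 22560 = (1/196)*144 - 22560 = 36/49 - 22560 = -1105404/49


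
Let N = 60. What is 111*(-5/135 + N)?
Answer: 59903/9 ≈ 6655.9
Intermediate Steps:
111*(-5/135 + N) = 111*(-5/135 + 60) = 111*(-5*1/135 + 60) = 111*(-1/27 + 60) = 111*(1619/27) = 59903/9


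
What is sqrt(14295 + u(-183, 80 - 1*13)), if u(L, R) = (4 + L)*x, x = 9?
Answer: 2*sqrt(3171) ≈ 112.62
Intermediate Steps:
u(L, R) = 36 + 9*L (u(L, R) = (4 + L)*9 = 36 + 9*L)
sqrt(14295 + u(-183, 80 - 1*13)) = sqrt(14295 + (36 + 9*(-183))) = sqrt(14295 + (36 - 1647)) = sqrt(14295 - 1611) = sqrt(12684) = 2*sqrt(3171)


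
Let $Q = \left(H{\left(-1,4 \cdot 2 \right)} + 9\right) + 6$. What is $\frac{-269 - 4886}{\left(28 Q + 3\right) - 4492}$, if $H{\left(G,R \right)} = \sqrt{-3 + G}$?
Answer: $\frac{20975695}{16559897} + \frac{288680 i}{16559897} \approx 1.2667 + 0.017432 i$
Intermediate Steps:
$Q = 15 + 2 i$ ($Q = \left(\sqrt{-3 - 1} + 9\right) + 6 = \left(\sqrt{-4} + 9\right) + 6 = \left(2 i + 9\right) + 6 = \left(9 + 2 i\right) + 6 = 15 + 2 i \approx 15.0 + 2.0 i$)
$\frac{-269 - 4886}{\left(28 Q + 3\right) - 4492} = \frac{-269 - 4886}{\left(28 \left(15 + 2 i\right) + 3\right) - 4492} = - \frac{5155}{\left(\left(420 + 56 i\right) + 3\right) - 4492} = - \frac{5155}{\left(423 + 56 i\right) - 4492} = - \frac{5155}{-4069 + 56 i} = - 5155 \frac{-4069 - 56 i}{16559897} = - \frac{5155 \left(-4069 - 56 i\right)}{16559897}$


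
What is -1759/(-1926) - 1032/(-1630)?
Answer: 2427401/1569690 ≈ 1.5464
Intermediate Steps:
-1759/(-1926) - 1032/(-1630) = -1759*(-1/1926) - 1032*(-1/1630) = 1759/1926 + 516/815 = 2427401/1569690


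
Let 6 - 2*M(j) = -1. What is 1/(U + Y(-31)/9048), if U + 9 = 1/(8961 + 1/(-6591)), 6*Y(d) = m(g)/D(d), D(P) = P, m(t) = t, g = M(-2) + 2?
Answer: -99397009389600/894562317168677 ≈ -0.11111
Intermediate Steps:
M(j) = 7/2 (M(j) = 3 - 1/2*(-1) = 3 + 1/2 = 7/2)
g = 11/2 (g = 7/2 + 2 = 11/2 ≈ 5.5000)
Y(d) = 11/(12*d) (Y(d) = (11/(2*d))/6 = 11/(12*d))
U = -531550959/59061950 (U = -9 + 1/(8961 + 1/(-6591)) = -9 + 1/(8961 - 1/6591) = -9 + 1/(59061950/6591) = -9 + 6591/59061950 = -531550959/59061950 ≈ -8.9999)
1/(U + Y(-31)/9048) = 1/(-531550959/59061950 + ((11/12)/(-31))/9048) = 1/(-531550959/59061950 + ((11/12)*(-1/31))*(1/9048)) = 1/(-531550959/59061950 - 11/372*1/9048) = 1/(-531550959/59061950 - 11/3365856) = 1/(-894562317168677/99397009389600) = -99397009389600/894562317168677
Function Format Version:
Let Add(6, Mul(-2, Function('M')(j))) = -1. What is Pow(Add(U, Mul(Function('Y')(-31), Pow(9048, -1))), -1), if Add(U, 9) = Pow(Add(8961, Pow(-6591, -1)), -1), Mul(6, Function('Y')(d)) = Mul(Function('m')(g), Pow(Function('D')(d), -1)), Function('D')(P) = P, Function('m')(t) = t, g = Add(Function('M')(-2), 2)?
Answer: Rational(-99397009389600, 894562317168677) ≈ -0.11111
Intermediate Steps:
Function('M')(j) = Rational(7, 2) (Function('M')(j) = Add(3, Mul(Rational(-1, 2), -1)) = Add(3, Rational(1, 2)) = Rational(7, 2))
g = Rational(11, 2) (g = Add(Rational(7, 2), 2) = Rational(11, 2) ≈ 5.5000)
Function('Y')(d) = Mul(Rational(11, 12), Pow(d, -1)) (Function('Y')(d) = Mul(Rational(1, 6), Mul(Rational(11, 2), Pow(d, -1))) = Mul(Rational(11, 12), Pow(d, -1)))
U = Rational(-531550959, 59061950) (U = Add(-9, Pow(Add(8961, Pow(-6591, -1)), -1)) = Add(-9, Pow(Add(8961, Rational(-1, 6591)), -1)) = Add(-9, Pow(Rational(59061950, 6591), -1)) = Add(-9, Rational(6591, 59061950)) = Rational(-531550959, 59061950) ≈ -8.9999)
Pow(Add(U, Mul(Function('Y')(-31), Pow(9048, -1))), -1) = Pow(Add(Rational(-531550959, 59061950), Mul(Mul(Rational(11, 12), Pow(-31, -1)), Pow(9048, -1))), -1) = Pow(Add(Rational(-531550959, 59061950), Mul(Mul(Rational(11, 12), Rational(-1, 31)), Rational(1, 9048))), -1) = Pow(Add(Rational(-531550959, 59061950), Mul(Rational(-11, 372), Rational(1, 9048))), -1) = Pow(Add(Rational(-531550959, 59061950), Rational(-11, 3365856)), -1) = Pow(Rational(-894562317168677, 99397009389600), -1) = Rational(-99397009389600, 894562317168677)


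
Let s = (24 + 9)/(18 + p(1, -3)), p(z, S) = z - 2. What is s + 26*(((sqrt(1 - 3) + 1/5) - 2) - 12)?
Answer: -30333/85 + 26*I*sqrt(2) ≈ -356.86 + 36.77*I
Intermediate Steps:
p(z, S) = -2 + z
s = 33/17 (s = (24 + 9)/(18 + (-2 + 1)) = 33/(18 - 1) = 33/17 ≈ 1.9412)
s + 26*(((sqrt(1 - 3) + 1/5) - 2) - 12) = 33/17 + 26*(((sqrt(1 - 3) + 1/5) - 2) - 12) = 33/17 + 26*(((sqrt(-2) + 1/5) - 2) - 12) = 33/17 + 26*(((I*sqrt(2) + 1/5) - 2) - 12) = 33/17 + 26*(((1/5 + I*sqrt(2)) - 2) - 12) = 33/17 + 26*((-9/5 + I*sqrt(2)) - 12) = 33/17 + 26*(-69/5 + I*sqrt(2)) = 33/17 + (-1794/5 + 26*I*sqrt(2)) = -30333/85 + 26*I*sqrt(2)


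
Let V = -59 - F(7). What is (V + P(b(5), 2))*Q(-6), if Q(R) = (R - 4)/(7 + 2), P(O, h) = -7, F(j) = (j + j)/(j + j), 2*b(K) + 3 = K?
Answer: 670/9 ≈ 74.444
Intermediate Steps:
b(K) = -3/2 + K/2
F(j) = 1 (F(j) = (2*j)/((2*j)) = (2*j)*(1/(2*j)) = 1)
Q(R) = -4/9 + R/9 (Q(R) = (-4 + R)/9 = (-4 + R)*(1/9) = -4/9 + R/9)
V = -60 (V = -59 - 1*1 = -59 - 1 = -60)
(V + P(b(5), 2))*Q(-6) = (-60 - 7)*(-4/9 + (1/9)*(-6)) = -67*(-4/9 - 2/3) = -67*(-10/9) = 670/9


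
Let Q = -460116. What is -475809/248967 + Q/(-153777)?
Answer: 4598357731/4253933151 ≈ 1.0810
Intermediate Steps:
-475809/248967 + Q/(-153777) = -475809/248967 - 460116/(-153777) = -475809*1/248967 - 460116*(-1/153777) = -158603/82989 + 153372/51259 = 4598357731/4253933151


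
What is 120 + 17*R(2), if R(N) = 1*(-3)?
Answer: 69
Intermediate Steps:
R(N) = -3
120 + 17*R(2) = 120 + 17*(-3) = 120 - 51 = 69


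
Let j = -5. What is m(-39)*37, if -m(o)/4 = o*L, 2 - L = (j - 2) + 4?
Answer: 28860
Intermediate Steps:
L = 5 (L = 2 - ((-5 - 2) + 4) = 2 - (-7 + 4) = 2 - 1*(-3) = 2 + 3 = 5)
m(o) = -20*o (m(o) = -4*o*5 = -20*o)
m(-39)*37 = -20*(-39)*37 = 780*37 = 28860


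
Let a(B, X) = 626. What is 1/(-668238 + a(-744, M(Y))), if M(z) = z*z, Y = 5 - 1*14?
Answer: -1/667612 ≈ -1.4979e-6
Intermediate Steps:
Y = -9 (Y = 5 - 14 = -9)
M(z) = z²
1/(-668238 + a(-744, M(Y))) = 1/(-668238 + 626) = 1/(-667612) = -1/667612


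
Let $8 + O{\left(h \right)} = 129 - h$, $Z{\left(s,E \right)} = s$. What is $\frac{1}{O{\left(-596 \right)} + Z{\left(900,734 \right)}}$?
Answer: $\frac{1}{1617} \approx 0.00061843$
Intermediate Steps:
$O{\left(h \right)} = 121 - h$ ($O{\left(h \right)} = -8 - \left(-129 + h\right) = 121 - h$)
$\frac{1}{O{\left(-596 \right)} + Z{\left(900,734 \right)}} = \frac{1}{\left(121 - -596\right) + 900} = \frac{1}{\left(121 + 596\right) + 900} = \frac{1}{717 + 900} = \frac{1}{1617}$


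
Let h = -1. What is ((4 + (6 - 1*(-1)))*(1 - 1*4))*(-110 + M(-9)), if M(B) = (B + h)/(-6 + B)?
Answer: 3608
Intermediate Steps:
M(B) = (-1 + B)/(-6 + B) (M(B) = (B - 1)/(-6 + B) = (-1 + B)/(-6 + B))
((4 + (6 - 1*(-1)))*(1 - 1*4))*(-110 + M(-9)) = ((4 + (6 - 1*(-1)))*(1 - 1*4))*(-110 + (-1 - 9)/(-6 - 9)) = ((4 + (6 + 1))*(1 - 4))*(-110 - 10/(-15)) = ((4 + 7)*(-3))*(-110 - 1/15*(-10)) = (11*(-3))*(-110 + 2/3) = -33*(-328/3) = 3608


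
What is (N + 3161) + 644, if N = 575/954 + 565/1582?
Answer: 12708100/3339 ≈ 3806.0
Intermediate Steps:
N = 3205/3339 (N = 575*(1/954) + 565*(1/1582) = 575/954 + 5/14 = 3205/3339 ≈ 0.95987)
(N + 3161) + 644 = (3205/3339 + 3161) + 644 = 10557784/3339 + 644 = 12708100/3339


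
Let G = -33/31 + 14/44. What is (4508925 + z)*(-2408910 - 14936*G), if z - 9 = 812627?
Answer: -4351105692869978/341 ≈ -1.2760e+13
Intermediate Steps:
z = 812636 (z = 9 + 812627 = 812636)
G = -509/682 (G = -33*1/31 + 14*(1/44) = -33/31 + 7/22 = -509/682 ≈ -0.74633)
(4508925 + z)*(-2408910 - 14936*G) = (4508925 + 812636)*(-2408910 - 14936*(-509/682)) = 5321561*(-2408910 + 3801212/341) = 5321561*(-817637098/341) = -4351105692869978/341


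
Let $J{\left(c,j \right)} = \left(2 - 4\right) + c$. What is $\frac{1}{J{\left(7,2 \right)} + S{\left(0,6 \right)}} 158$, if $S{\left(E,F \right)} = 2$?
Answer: $\frac{158}{7} \approx 22.571$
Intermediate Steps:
$J{\left(c,j \right)} = -2 + c$
$\frac{1}{J{\left(7,2 \right)} + S{\left(0,6 \right)}} 158 = \frac{1}{\left(-2 + 7\right) + 2} \cdot 158 = \frac{1}{5 + 2} \cdot 158 = \frac{1}{7} \cdot 158 = \frac{158}{7}$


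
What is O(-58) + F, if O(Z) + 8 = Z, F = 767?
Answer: 701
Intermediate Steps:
O(Z) = -8 + Z
O(-58) + F = (-8 - 58) + 767 = -66 + 767 = 701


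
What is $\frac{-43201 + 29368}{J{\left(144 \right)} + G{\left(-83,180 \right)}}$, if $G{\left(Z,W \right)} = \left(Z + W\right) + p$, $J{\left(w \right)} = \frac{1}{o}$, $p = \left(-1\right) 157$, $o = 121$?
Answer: $\frac{1673793}{7259} \approx 230.58$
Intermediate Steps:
$p = -157$
$J{\left(w \right)} = \frac{1}{121}$
$G{\left(Z,W \right)} = -157 + W + Z$ ($G{\left(Z,W \right)} = \left(Z + W\right) - 157 = \left(W + Z\right) - 157 = -157 + W + Z$)
$\frac{-43201 + 29368}{J{\left(144 \right)} + G{\left(-83,180 \right)}} = \frac{-43201 + 29368}{\frac{1}{121} - 60} = - \frac{13833}{\frac{1}{121} - 60} = - \frac{13833}{- \frac{7259}{121}} = \left(-13833\right) \left(- \frac{121}{7259}\right) = \frac{1673793}{7259}$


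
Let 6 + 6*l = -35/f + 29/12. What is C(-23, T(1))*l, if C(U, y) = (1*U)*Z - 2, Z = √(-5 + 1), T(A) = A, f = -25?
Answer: 131/180 + 3013*I/180 ≈ 0.72778 + 16.739*I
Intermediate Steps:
Z = 2*I (Z = √(-4) = 2*I ≈ 2.0*I)
C(U, y) = -2 + 2*I*U (C(U, y) = (1*U)*(2*I) - 2 = U*(2*I) - 2 = 2*I*U - 2 = -2 + 2*I*U)
l = -131/360 (l = -1 + (-35/(-25) + 29/12)/6 = -1 + (-35*(-1/25) + 29*(1/12))/6 = -1 + (7/5 + 29/12)/6 = -1 + (⅙)*(229/60) = -1 + 229/360 = -131/360 ≈ -0.36389)
C(-23, T(1))*l = (-2 + 2*I*(-23))*(-131/360) = (-2 - 46*I)*(-131/360) = 131/180 + 3013*I/180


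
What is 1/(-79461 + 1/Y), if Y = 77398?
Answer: -77398/6150122477 ≈ -1.2585e-5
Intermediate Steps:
1/(-79461 + 1/Y) = 1/(-79461 + 1/77398) = 1/(-6150122477/77398) = -77398/6150122477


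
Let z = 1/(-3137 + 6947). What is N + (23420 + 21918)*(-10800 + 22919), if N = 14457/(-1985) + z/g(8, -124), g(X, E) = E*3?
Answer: 61832606734016287/112535208 ≈ 5.4945e+8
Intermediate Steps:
g(X, E) = 3*E
z = 1/3810 ≈ 0.00026247
N = -819607889/112535208 (N = 14457/(-1985) + 1/(3810*((3*(-124)))) = 14457*(-1/1985) + (1/3810)/(-372) = -14457/1985 + (1/3810)*(-1/372) = -14457/1985 - 1/1417320 = -819607889/112535208 ≈ -7.2831)
N + (23420 + 21918)*(-10800 + 22919) = -819607889/112535208 + (23420 + 21918)*(-10800 + 22919) = -819607889/112535208 + 45338*12119 = -819607889/112535208 + 549451222 = 61832606734016287/112535208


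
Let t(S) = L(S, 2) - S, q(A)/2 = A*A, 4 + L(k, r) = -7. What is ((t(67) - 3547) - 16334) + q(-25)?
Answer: -18709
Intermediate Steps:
L(k, r) = -11 (L(k, r) = -4 - 7 = -11)
q(A) = 2*A² (q(A) = 2*(A*A) = 2*A²)
t(S) = -11 - S
((t(67) - 3547) - 16334) + q(-25) = (((-11 - 1*67) - 3547) - 16334) + 2*(-25)² = (((-11 - 67) - 3547) - 16334) + 2*625 = ((-78 - 3547) - 16334) + 1250 = (-3625 - 16334) + 1250 = -19959 + 1250 = -18709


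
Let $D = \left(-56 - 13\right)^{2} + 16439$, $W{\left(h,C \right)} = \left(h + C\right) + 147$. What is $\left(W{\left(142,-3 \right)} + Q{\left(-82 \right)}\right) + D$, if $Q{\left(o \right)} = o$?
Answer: $21404$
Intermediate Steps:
$W{\left(h,C \right)} = 147 + C + h$ ($W{\left(h,C \right)} = \left(C + h\right) + 147 = 147 + C + h$)
$D = 21200$ ($D = \left(-69\right)^{2} + 16439 = 4761 + 16439 = 21200$)
$\left(W{\left(142,-3 \right)} + Q{\left(-82 \right)}\right) + D = \left(\left(147 - 3 + 142\right) - 82\right) + 21200 = \left(286 - 82\right) + 21200 = 204 + 21200 = 21404$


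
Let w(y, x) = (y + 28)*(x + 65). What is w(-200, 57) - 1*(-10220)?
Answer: -10764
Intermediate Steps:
w(y, x) = (28 + y)*(65 + x)
w(-200, 57) - 1*(-10220) = (1820 + 28*57 + 65*(-200) + 57*(-200)) - 1*(-10220) = (1820 + 1596 - 13000 - 11400) + 10220 = -20984 + 10220 = -10764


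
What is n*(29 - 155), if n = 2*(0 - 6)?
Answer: 1512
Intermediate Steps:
n = -12 (n = 2*(-6) = -12)
n*(29 - 155) = -12*(29 - 155) = -12*(-126) = 1512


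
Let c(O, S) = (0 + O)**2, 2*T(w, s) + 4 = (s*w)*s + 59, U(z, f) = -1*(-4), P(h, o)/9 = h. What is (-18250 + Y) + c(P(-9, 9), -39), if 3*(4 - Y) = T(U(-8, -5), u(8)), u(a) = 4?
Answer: -70229/6 ≈ -11705.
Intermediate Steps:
P(h, o) = 9*h
U(z, f) = 4
T(w, s) = 55/2 + w*s**2/2 (T(w, s) = -2 + ((s*w)*s + 59)/2 = -2 + (w*s**2 + 59)/2 = -2 + (59 + w*s**2)/2 = -2 + (59/2 + w*s**2/2) = 55/2 + w*s**2/2)
c(O, S) = O**2
Y = -95/6 (Y = 4 - (55/2 + (1/2)*4*4**2)/3 = 4 - (55/2 + (1/2)*4*16)/3 = 4 - (55/2 + 32)/3 = 4 - 1/3*119/2 = 4 - 119/6 = -95/6 ≈ -15.833)
(-18250 + Y) + c(P(-9, 9), -39) = (-18250 - 95/6) + (9*(-9))**2 = -109595/6 + (-81)**2 = -109595/6 + 6561 = -70229/6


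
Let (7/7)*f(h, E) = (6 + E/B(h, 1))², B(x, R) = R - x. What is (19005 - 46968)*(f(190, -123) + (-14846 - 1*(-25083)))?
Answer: -126784906898/441 ≈ -2.8749e+8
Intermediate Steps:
f(h, E) = (6 + E/(1 - h))²
(19005 - 46968)*(f(190, -123) + (-14846 - 1*(-25083))) = (19005 - 46968)*((6 - 123 - 6*190)²/(-1 + 190)² + (-14846 - 1*(-25083))) = -27963*((6 - 123 - 1140)²/189² + (-14846 + 25083)) = -27963*((1/35721)*(-1257)² + 10237) = -27963*((1/35721)*1580049 + 10237) = -27963*(175561/3969 + 10237) = -27963*40806214/3969 = -126784906898/441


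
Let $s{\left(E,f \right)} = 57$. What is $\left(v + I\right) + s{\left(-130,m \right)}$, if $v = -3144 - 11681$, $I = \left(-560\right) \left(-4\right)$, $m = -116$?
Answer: $-12528$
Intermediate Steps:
$I = 2240$
$v = -14825$
$\left(v + I\right) + s{\left(-130,m \right)} = \left(-14825 + 2240\right) + 57 = -12585 + 57 = -12528$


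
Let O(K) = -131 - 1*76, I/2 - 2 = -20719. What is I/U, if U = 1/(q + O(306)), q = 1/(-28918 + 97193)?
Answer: 585583573016/68275 ≈ 8.5768e+6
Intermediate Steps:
I = -41434 (I = 4 + 2*(-20719) = 4 - 41438 = -41434)
O(K) = -207 (O(K) = -131 - 76 = -207)
q = 1/68275 ≈ 1.4647e-5
U = -68275/14132924 (U = 1/(1/68275 - 207) = 1/(-14132924/68275) = -68275/14132924 ≈ -0.0048309)
I/U = -41434/(-68275/14132924) = -41434*(-14132924/68275) = 585583573016/68275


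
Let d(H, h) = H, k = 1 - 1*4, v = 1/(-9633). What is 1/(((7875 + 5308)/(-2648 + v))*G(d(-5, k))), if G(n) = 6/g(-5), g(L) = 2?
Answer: -25508185/380975517 ≈ -0.066955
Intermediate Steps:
v = -1/9633 ≈ -0.00010381
k = -3 (k = 1 - 4 = -3)
G(n) = 3 (G(n) = 6/2 = 6*(1/2) = 3)
1/(((7875 + 5308)/(-2648 + v))*G(d(-5, k))) = 1/(((7875 + 5308)/(-2648 - 1/9633))*3) = 1/((13183/(-25508185/9633))*3) = 1/((13183*(-9633/25508185))*3) = 1/(-126991839/25508185*3) = 1/(-380975517/25508185) = -25508185/380975517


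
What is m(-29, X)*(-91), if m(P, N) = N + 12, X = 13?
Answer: -2275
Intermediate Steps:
m(P, N) = 12 + N
m(-29, X)*(-91) = (12 + 13)*(-91) = 25*(-91) = -2275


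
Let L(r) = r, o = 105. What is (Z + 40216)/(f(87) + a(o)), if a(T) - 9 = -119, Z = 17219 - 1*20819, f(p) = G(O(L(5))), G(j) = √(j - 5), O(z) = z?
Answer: -18308/55 ≈ -332.87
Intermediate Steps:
G(j) = √(-5 + j)
f(p) = 0 (f(p) = √(-5 + 5) = √0 = 0)
Z = -3600 (Z = 17219 - 20819 = -3600)
a(T) = -110 (a(T) = 9 - 119 = -110)
(Z + 40216)/(f(87) + a(o)) = (-3600 + 40216)/(0 - 110) = 36616/(-110) = 36616*(-1/110) = -18308/55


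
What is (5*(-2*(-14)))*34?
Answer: 4760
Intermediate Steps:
(5*(-2*(-14)))*34 = (5*28)*34 = 140*34 = 4760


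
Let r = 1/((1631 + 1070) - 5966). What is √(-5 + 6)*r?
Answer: -1/3265 ≈ -0.00030628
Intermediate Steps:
r = -1/3265 (r = 1/(2701 - 5966) = 1/(-3265) = -1/3265 ≈ -0.00030628)
√(-5 + 6)*r = √(-5 + 6)*(-1/3265) = √1*(-1/3265) = 1*(-1/3265) = -1/3265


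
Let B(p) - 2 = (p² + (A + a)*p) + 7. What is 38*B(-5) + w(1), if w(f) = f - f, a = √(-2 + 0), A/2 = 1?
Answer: 912 - 190*I*√2 ≈ 912.0 - 268.7*I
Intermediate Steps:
A = 2 (A = 2*1 = 2)
a = I*√2 (a = √(-2) = I*√2 ≈ 1.4142*I)
B(p) = 9 + p² + p*(2 + I*√2) (B(p) = 2 + ((p² + (2 + I*√2)*p) + 7) = 2 + ((p² + p*(2 + I*√2)) + 7) = 2 + (7 + p² + p*(2 + I*√2)) = 9 + p² + p*(2 + I*√2))
w(f) = 0
38*B(-5) + w(1) = 38*(9 + (-5)² + 2*(-5) + I*(-5)*√2) + 0 = 38*(9 + 25 - 10 - 5*I*√2) + 0 = 38*(24 - 5*I*√2) + 0 = (912 - 190*I*√2) + 0 = 912 - 190*I*√2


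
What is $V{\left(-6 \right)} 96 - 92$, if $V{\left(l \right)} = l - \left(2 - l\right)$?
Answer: $-1436$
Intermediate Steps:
$V{\left(l \right)} = -2 + 2 l$ ($V{\left(l \right)} = l + \left(-2 + l\right) = -2 + 2 l$)
$V{\left(-6 \right)} 96 - 92 = \left(-2 + 2 \left(-6\right)\right) 96 - 92 = \left(-2 - 12\right) 96 - 92 = \left(-14\right) 96 - 92 = -1344 - 92 = -1436$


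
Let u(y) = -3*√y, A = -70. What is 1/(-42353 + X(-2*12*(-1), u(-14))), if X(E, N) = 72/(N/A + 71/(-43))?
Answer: -75507247423/3201220258398719 + 1996920*I*√14/3201220258398719 ≈ -2.3587e-5 + 2.334e-9*I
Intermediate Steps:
X(E, N) = 72/(-71/43 - N/70) (X(E, N) = 72/(N/(-70) + 71/(-43)) = 72/(N*(-1/70) + 71*(-1/43)) = 72/(-N/70 - 71/43) = 72/(-71/43 - N/70))
1/(-42353 + X(-2*12*(-1), u(-14))) = 1/(-42353 - 216720/(4970 + 43*(-3*I*√14))) = 1/(-42353 - 216720/(4970 - 129*I*√14))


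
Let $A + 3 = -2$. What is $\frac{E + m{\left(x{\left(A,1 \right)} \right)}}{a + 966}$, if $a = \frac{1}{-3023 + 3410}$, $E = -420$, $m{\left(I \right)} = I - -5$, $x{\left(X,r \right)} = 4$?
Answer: $- \frac{159057}{373843} \approx -0.42546$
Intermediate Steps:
$A = -5$ ($A = -3 - 2 = -5$)
$m{\left(I \right)} = 5 + I$ ($m{\left(I \right)} = I + 5 = 5 + I$)
$a = \frac{1}{387} \approx 0.002584$
$\frac{E + m{\left(x{\left(A,1 \right)} \right)}}{a + 966} = \frac{-420 + \left(5 + 4\right)}{\frac{1}{387} + 966} = \frac{-420 + 9}{\frac{373843}{387}} = \left(-411\right) \frac{387}{373843} = - \frac{159057}{373843}$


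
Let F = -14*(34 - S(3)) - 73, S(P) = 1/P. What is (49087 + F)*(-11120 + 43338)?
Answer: 4691842904/3 ≈ 1.5639e+9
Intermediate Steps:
F = -1633/3 (F = -14*(34 - 1/3) - 73 = -14*101/3 - 73 = -1414/3 - 73 = -1633/3 ≈ -544.33)
(49087 + F)*(-11120 + 43338) = (49087 - 1633/3)*(-11120 + 43338) = (145628/3)*32218 = 4691842904/3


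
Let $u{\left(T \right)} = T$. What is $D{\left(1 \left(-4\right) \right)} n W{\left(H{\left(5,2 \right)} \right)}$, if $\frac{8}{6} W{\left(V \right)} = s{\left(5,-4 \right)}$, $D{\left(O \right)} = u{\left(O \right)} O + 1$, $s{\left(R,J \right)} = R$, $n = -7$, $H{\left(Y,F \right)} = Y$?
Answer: $- \frac{1785}{4} \approx -446.25$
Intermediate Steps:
$D{\left(O \right)} = 1 + O^{2}$ ($D{\left(O \right)} = O O + 1 = O^{2} + 1 = 1 + O^{2}$)
$W{\left(V \right)} = \frac{15}{4}$ ($W{\left(V \right)} = \frac{3}{4} \cdot 5 = \frac{15}{4}$)
$D{\left(1 \left(-4\right) \right)} n W{\left(H{\left(5,2 \right)} \right)} = \left(1 + \left(1 \left(-4\right)\right)^{2}\right) \left(-7\right) \frac{15}{4} = \left(1 + \left(-4\right)^{2}\right) \left(-7\right) \frac{15}{4} = \left(1 + 16\right) \left(-7\right) \frac{15}{4} = 17 \left(-7\right) \frac{15}{4} = \left(-119\right) \frac{15}{4} = - \frac{1785}{4}$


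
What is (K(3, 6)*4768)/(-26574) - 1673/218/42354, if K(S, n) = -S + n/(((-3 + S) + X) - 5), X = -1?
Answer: 29341766347/40893718788 ≈ 0.71751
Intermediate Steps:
K(S, n) = -S + n/(-9 + S) (K(S, n) = -S + n/(((-3 + S) - 1) - 5) = -S + n/((-4 + S) - 5) = -S + n/(-9 + S))
(K(3, 6)*4768)/(-26574) - 1673/218/42354 = (((6 - 1*3² + 9*3)/(-9 + 3))*4768)/(-26574) - 1673/218/42354 = (((6 - 1*9 + 27)/(-6))*4768)*(-1/26574) - 1673*1/218*(1/42354) = (-(6 - 9 + 27)/6*4768)*(-1/26574) - 1673/218*1/42354 = (-⅙*24*4768)*(-1/26574) - 1673/9233172 = -4*4768*(-1/26574) - 1673/9233172 = -19072*(-1/26574) - 1673/9233172 = 9536/13287 - 1673/9233172 = 29341766347/40893718788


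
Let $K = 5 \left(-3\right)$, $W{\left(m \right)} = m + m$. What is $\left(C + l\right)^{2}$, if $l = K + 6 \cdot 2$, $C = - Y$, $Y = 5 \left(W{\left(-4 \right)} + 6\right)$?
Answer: $49$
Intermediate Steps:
$W{\left(m \right)} = 2 m$
$K = -15$
$Y = -10$ ($Y = 5 \left(2 \left(-4\right) + 6\right) = 5 \left(-8 + 6\right) = 5 \left(-2\right) = -10$)
$C = 10$ ($C = \left(-1\right) \left(-10\right) = 10$)
$l = -3$ ($l = -15 + 6 \cdot 2 = -15 + 12 = -3$)
$\left(C + l\right)^{2} = \left(10 - 3\right)^{2} = 7^{2} = 49$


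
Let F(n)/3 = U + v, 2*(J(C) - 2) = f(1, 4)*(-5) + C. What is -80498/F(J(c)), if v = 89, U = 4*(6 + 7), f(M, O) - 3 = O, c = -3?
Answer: -80498/423 ≈ -190.30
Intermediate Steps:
f(M, O) = 3 + O
J(C) = -31/2 + C/2 (J(C) = 2 + ((3 + 4)*(-5) + C)/2 = 2 + (7*(-5) + C)/2 = 2 + (-35 + C)/2 = 2 + (-35/2 + C/2) = -31/2 + C/2)
U = 52 (U = 4*13 = 52)
F(n) = 423 (F(n) = 3*(52 + 89) = 3*141 = 423)
-80498/F(J(c)) = -80498/423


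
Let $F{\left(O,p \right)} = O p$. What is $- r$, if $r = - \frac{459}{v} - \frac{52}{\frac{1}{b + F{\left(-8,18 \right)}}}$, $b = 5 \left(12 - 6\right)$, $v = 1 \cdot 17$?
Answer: $-5901$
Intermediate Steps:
$v = 17$
$b = 30$ ($b = 5 \cdot 6 = 30$)
$r = 5901$ ($r = - \frac{459}{17} - \frac{52}{\frac{1}{30 - 144}} = \left(-459\right) \frac{1}{17} - \frac{52}{\frac{1}{30 - 144}} = -27 - \frac{52}{\frac{1}{-114}} = -27 - \frac{52}{- \frac{1}{114}} = -27 - -5928 = -27 + 5928 = 5901$)
$- r = \left(-1\right) 5901 = -5901$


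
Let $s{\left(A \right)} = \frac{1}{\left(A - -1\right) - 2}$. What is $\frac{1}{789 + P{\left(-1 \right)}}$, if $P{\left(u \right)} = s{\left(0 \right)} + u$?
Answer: $\frac{1}{787} \approx 0.0012706$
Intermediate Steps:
$s{\left(A \right)} = \frac{1}{-1 + A}$ ($s{\left(A \right)} = \frac{1}{\left(A + 1\right) - 2} = \frac{1}{\left(1 + A\right) - 2} = \frac{1}{-1 + A}$)
$P{\left(u \right)} = -1 + u$ ($P{\left(u \right)} = \frac{1}{-1 + 0} + u = \frac{1}{-1} + u = -1 + u$)
$\frac{1}{789 + P{\left(-1 \right)}} = \frac{1}{789 - 2} = \frac{1}{787}$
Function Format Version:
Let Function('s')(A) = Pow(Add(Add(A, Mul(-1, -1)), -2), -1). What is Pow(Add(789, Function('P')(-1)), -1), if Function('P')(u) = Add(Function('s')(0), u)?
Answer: Rational(1, 787) ≈ 0.0012706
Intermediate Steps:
Function('s')(A) = Pow(Add(-1, A), -1) (Function('s')(A) = Pow(Add(Add(A, 1), -2), -1) = Pow(Add(Add(1, A), -2), -1) = Pow(Add(-1, A), -1))
Function('P')(u) = Add(-1, u) (Function('P')(u) = Add(Pow(Add(-1, 0), -1), u) = Add(Pow(-1, -1), u) = Add(-1, u))
Pow(Add(789, Function('P')(-1)), -1) = Pow(Add(789, Add(-1, -1)), -1) = Pow(Add(789, -2), -1) = Pow(787, -1) = Rational(1, 787)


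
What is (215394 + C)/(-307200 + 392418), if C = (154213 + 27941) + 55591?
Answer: 453139/85218 ≈ 5.3174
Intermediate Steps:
C = 237745 (C = 182154 + 55591 = 237745)
(215394 + C)/(-307200 + 392418) = (215394 + 237745)/(-307200 + 392418) = 453139/85218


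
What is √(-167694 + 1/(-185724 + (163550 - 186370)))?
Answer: I*√9302439624842/7448 ≈ 409.5*I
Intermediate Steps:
√(-167694 + 1/(-185724 + (163550 - 186370))) = √(-167694 + 1/(-185724 - 22820)) = √(-167694 + 1/(-208544)) = √(-167694 - 1/208544) = √(-34971577537/208544) = I*√9302439624842/7448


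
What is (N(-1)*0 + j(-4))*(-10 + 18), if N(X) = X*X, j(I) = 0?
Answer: 0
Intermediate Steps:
N(X) = X²
(N(-1)*0 + j(-4))*(-10 + 18) = ((-1)²*0 + 0)*(-10 + 18) = (1*0 + 0)*8 = (0 + 0)*8 = 0*8 = 0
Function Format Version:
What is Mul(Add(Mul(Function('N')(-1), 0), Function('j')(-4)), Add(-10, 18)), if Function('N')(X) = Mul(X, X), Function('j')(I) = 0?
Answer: 0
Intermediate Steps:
Function('N')(X) = Pow(X, 2)
Mul(Add(Mul(Function('N')(-1), 0), Function('j')(-4)), Add(-10, 18)) = Mul(Add(Mul(Pow(-1, 2), 0), 0), Add(-10, 18)) = Mul(Add(Mul(1, 0), 0), 8) = Mul(Add(0, 0), 8) = Mul(0, 8) = 0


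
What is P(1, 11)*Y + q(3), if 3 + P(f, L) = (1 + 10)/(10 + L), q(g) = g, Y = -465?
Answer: 8081/7 ≈ 1154.4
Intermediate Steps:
P(f, L) = -3 + 11/(10 + L) (P(f, L) = -3 + (1 + 10)/(10 + L) = -3 + 11/(10 + L))
P(1, 11)*Y + q(3) = ((-19 - 3*11)/(10 + 11))*(-465) + 3 = ((-19 - 33)/21)*(-465) + 3 = ((1/21)*(-52))*(-465) + 3 = -52/21*(-465) + 3 = 8060/7 + 3 = 8081/7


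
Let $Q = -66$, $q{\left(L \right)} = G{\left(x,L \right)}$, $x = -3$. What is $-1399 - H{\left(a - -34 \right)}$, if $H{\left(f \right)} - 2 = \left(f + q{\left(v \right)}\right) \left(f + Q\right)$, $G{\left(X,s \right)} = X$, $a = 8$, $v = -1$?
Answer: $-465$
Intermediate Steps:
$q{\left(L \right)} = -3$
$H{\left(f \right)} = 2 + \left(-66 + f\right) \left(-3 + f\right)$ ($H{\left(f \right)} = 2 + \left(f - 3\right) \left(f - 66\right) = 2 + \left(-3 + f\right) \left(-66 + f\right) = 2 + \left(-66 + f\right) \left(-3 + f\right)$)
$-1399 - H{\left(a - -34 \right)} = -1399 - \left(200 + \left(8 - -34\right)^{2} - 69 \left(8 - -34\right)\right) = -1399 - \left(200 + \left(8 + 34\right)^{2} - 69 \left(8 + 34\right)\right) = -1399 - \left(200 + 42^{2} - 2898\right) = -1399 - \left(200 + 1764 - 2898\right) = -1399 - -934 = -1399 + 934 = -465$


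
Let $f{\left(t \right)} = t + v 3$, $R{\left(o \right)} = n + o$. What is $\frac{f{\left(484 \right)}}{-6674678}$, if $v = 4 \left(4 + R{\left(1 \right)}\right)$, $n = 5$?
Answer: $- \frac{302}{3337339} \approx -9.0491 \cdot 10^{-5}$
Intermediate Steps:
$R{\left(o \right)} = 5 + o$
$v = 40$ ($v = 4 \left(4 + \left(5 + 1\right)\right) = 4 \left(4 + 6\right) = 4 \cdot 10 = 40$)
$f{\left(t \right)} = 120 + t$ ($f{\left(t \right)} = t + 40 \cdot 3 = t + 120 = 120 + t$)
$\frac{f{\left(484 \right)}}{-6674678} = \frac{120 + 484}{-6674678} = 604 \left(- \frac{1}{6674678}\right) = - \frac{302}{3337339}$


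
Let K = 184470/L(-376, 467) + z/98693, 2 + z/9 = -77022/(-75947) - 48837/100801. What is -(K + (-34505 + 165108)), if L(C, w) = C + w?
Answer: -100208382355382150884/755547572354071 ≈ -1.3263e+5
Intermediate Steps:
z = -101305764999/7655533547 (z = -18 + 9*(-77022/(-75947) - 48837/100801) = -18 + 9*(-77022*(-1/75947) - 48837*1/100801) = -18 + 9*(77022/75947 - 48837/100801) = -18 + 9*(4054870983/7655533547) = -18 + 36493838847/7655533547 = -101305764999/7655533547 ≈ -13.233)
K = 1531602763223416071/755547572354071 (K = 184470/(-376 + 467) - 101305764999/7655533547/98693 = 184470/91 - 101305764999/7655533547*1/98693 = 184470*(1/91) - 101305764999/755547572354071 = 14190/7 - 101305764999/755547572354071 = 1531602763223416071/755547572354071 ≈ 2027.1)
-(K + (-34505 + 165108)) = -(1531602763223416071/755547572354071 + (-34505 + 165108)) = -(1531602763223416071/755547572354071 + 130603) = -1*100208382355382150884/755547572354071 = -100208382355382150884/755547572354071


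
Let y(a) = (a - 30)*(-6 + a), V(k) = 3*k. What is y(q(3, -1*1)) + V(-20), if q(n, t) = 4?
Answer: -8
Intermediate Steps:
y(a) = (-30 + a)*(-6 + a)
y(q(3, -1*1)) + V(-20) = (180 + 4² - 36*4) + 3*(-20) = (180 + 16 - 144) - 60 = 52 - 60 = -8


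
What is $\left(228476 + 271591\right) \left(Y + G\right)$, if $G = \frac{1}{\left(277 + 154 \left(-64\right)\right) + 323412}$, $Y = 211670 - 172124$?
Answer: $\frac{2068750478589291}{104611} \approx 1.9776 \cdot 10^{10}$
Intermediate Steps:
$Y = 39546$
$G = \frac{1}{313833}$ ($G = \frac{1}{\left(277 - 9856\right) + 323412} = \frac{1}{-9579 + 323412} = \frac{1}{313833} \approx 3.1864 \cdot 10^{-6}$)
$\left(228476 + 271591\right) \left(Y + G\right) = \left(228476 + 271591\right) \left(39546 + \frac{1}{313833}\right) = 500067 \cdot \frac{12410839819}{313833} = \frac{2068750478589291}{104611}$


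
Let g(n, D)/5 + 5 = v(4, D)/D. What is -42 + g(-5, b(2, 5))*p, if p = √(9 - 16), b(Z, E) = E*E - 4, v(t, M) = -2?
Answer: -42 - 535*I*√7/21 ≈ -42.0 - 67.404*I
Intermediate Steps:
b(Z, E) = -4 + E² (b(Z, E) = E² - 4 = -4 + E²)
g(n, D) = -25 - 10/D (g(n, D) = -25 + 5*(-2/D) = -25 - 10/D)
p = I*√7 (p = √(-7) = I*√7 ≈ 2.6458*I)
-42 + g(-5, b(2, 5))*p = -42 + (-25 - 10/(-4 + 5²))*(I*√7) = -42 + (-25 - 10/(-4 + 25))*(I*√7) = -42 + (-25 - 10/21)*(I*√7) = -42 - 535*I*√7/21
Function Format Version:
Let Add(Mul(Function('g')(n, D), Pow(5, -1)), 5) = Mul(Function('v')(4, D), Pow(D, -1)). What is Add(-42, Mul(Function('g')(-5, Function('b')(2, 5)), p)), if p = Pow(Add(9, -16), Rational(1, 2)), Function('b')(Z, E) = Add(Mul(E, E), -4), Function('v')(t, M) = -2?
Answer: Add(-42, Mul(Rational(-535, 21), I, Pow(7, Rational(1, 2)))) ≈ Add(-42.000, Mul(-67.404, I))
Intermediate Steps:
Function('b')(Z, E) = Add(-4, Pow(E, 2)) (Function('b')(Z, E) = Add(Pow(E, 2), -4) = Add(-4, Pow(E, 2)))
Function('g')(n, D) = Add(-25, Mul(-10, Pow(D, -1))) (Function('g')(n, D) = Add(-25, Mul(5, Mul(-2, Pow(D, -1)))) = Add(-25, Mul(-10, Pow(D, -1))))
p = Mul(I, Pow(7, Rational(1, 2))) (p = Pow(-7, Rational(1, 2)) = Mul(I, Pow(7, Rational(1, 2))) ≈ Mul(2.6458, I))
Add(-42, Mul(Function('g')(-5, Function('b')(2, 5)), p)) = Add(-42, Mul(Add(-25, Mul(-10, Pow(Add(-4, Pow(5, 2)), -1))), Mul(I, Pow(7, Rational(1, 2))))) = Add(-42, Mul(Add(-25, Mul(-10, Pow(Add(-4, 25), -1))), Mul(I, Pow(7, Rational(1, 2))))) = Add(-42, Mul(Add(-25, Mul(-10, Pow(21, -1))), Mul(I, Pow(7, Rational(1, 2))))) = Add(-42, Mul(Add(-25, Mul(-10, Rational(1, 21))), Mul(I, Pow(7, Rational(1, 2))))) = Add(-42, Mul(Add(-25, Rational(-10, 21)), Mul(I, Pow(7, Rational(1, 2))))) = Add(-42, Mul(Rational(-535, 21), Mul(I, Pow(7, Rational(1, 2))))) = Add(-42, Mul(Rational(-535, 21), I, Pow(7, Rational(1, 2))))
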